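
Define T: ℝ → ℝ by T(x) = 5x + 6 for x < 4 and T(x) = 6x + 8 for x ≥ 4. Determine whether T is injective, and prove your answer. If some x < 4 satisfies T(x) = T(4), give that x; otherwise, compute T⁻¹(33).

25/6

Both pieces are strictly increasing (slopes 5 and 6), so each is injective on its own interval.
The left piece maps (−∞, 4) onto (−∞, 26); the right piece maps [4, ∞) onto [32, ∞).
These images are disjoint, so no value is attained by both pieces. Therefore T is injective.
Because the two images are disjoint, no x < 4 has T(x) = T(4), so we compute T⁻¹(33): 33 lies in [32, ∞), so solve 6x + 8 = 33: x = (33 − 8)/6 = 25/6.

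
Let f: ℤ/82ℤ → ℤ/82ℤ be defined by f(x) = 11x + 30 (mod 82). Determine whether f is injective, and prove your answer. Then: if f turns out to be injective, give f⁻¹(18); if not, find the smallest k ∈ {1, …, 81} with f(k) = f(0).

Recall that injectivity means: for all s, t in the domain, f(s) = f(t) implies s = t.
If f(s) = f(t), then 11s ≡ 11t (mod 82). Because gcd(11, 82) = 1, we may cancel 11 to get s ≡ t (mod 82).
So f is injective.
We now compute 11⁻¹ mod 82 explicitly. Euclid's algorithm: 82 = 7·11 + 5, 11 = 2·5 + 1; back-substituting gives 1 = 15·11 − 2·82, so 11⁻¹ ≡ 15 (mod 82).
Since f is injective, we find f⁻¹(18): we need 11x ≡ 18 − 30 ≡ 70 (mod 82). Using 11⁻¹ = 15: x ≡ 15·70 = 1050 = 12·82 + 66, so x = 66.
Check: f(66) = 11·66 + 30 = 756 = 9·82 + 18 ≡ 18 (mod 82).

66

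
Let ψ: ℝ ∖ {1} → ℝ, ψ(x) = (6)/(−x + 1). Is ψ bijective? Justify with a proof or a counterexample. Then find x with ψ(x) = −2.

If ψ(x) = 0, cross-multiplying gives −1(6) = 0(−x + 1), which simplifies to −6 = 0 — false.  So 0 has no preimage and ψ is not surjective.
Thus ψ is not bijective.
Solving ψ(x) = −2: cross-multiplying gives 6 = −2(−x + 1), which rearranges to −2x = −8, so x = 4.

4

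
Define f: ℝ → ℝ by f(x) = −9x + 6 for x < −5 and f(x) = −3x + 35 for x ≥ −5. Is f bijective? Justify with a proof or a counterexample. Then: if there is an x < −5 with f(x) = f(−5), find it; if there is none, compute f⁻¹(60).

Both pieces are strictly decreasing (slopes −9 and −3), so each is injective on its own interval.
The left piece maps (−∞, −5) onto (51, ∞); the right piece maps [−5, ∞) onto (−∞, 50].
The images leave a gap (51 has no preimage), so f is not surjective, hence not bijective.
Because the two images are disjoint, no x < −5 has f(x) = f(−5), so we compute f⁻¹(60): 60 lies in (51, ∞), so solve −9x + 6 = 60: x = (60 − 6)/(−9) = −6.

-6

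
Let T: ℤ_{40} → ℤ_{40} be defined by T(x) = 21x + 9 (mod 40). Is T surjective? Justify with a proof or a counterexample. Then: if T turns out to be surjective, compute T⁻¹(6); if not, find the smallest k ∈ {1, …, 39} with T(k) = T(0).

By definition, surjectivity means every element of the codomain has a preimage under T.
Since gcd(21, 40) = 1, 21 is invertible modulo 40. Euclid's algorithm: 40 = 1·21 + 19, 21 = 1·19 + 2, 19 = 9·2 + 1; back-substituting gives 1 = 21·21 − 11·40, so 21⁻¹ ≡ 21 (mod 40).
Then y ↦ 21(y − 9) is a two-sided inverse to T, so every y ∈ ℤ_{40} has a preimage.
Thus T is surjective.
Since T is surjective, we find T⁻¹(6): we need 21x ≡ 6 − 9 ≡ 37 (mod 40). Using 21⁻¹ = 21: x ≡ 21·37 = 777 = 19·40 + 17, so x = 17.
Check: T(17) = 21·17 + 9 = 366 = 9·40 + 6 ≡ 6 (mod 40).

17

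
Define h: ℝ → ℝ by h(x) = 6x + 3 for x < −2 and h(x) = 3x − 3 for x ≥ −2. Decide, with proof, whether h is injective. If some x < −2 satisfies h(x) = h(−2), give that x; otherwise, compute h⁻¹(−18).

Both pieces are strictly increasing (slopes 6 and 3), so each is injective on its own interval.
The left piece maps (−∞, −2) onto (−∞, −9); the right piece maps [−2, ∞) onto [−9, ∞).
These images are disjoint, so no value is attained by both pieces. Therefore h is injective.
Because the two images are disjoint, no x < −2 has h(x) = h(−2), so we compute h⁻¹(−18): −18 lies in (−∞, −9), so solve 6x + 3 = −18: x = (−18 − 3)/6 = −7/2.

-7/2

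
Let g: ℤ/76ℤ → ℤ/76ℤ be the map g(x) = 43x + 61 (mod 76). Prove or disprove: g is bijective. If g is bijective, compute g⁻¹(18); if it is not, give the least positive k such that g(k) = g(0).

75

Suppose g(a) = g(b) in ℤ/76ℤ. Then 43a + 61 ≡ 43b + 61 (mod 76), thus 43(a − b) ≡ 0 (mod 76).
Since gcd(43, 76) = 1, 43 is invertible modulo 76, therefore a − b ≡ 0 (mod 76), i.e. a = b.
We now compute 43⁻¹ mod 76 explicitly. Euclid's algorithm: 76 = 1·43 + 33, 43 = 1·33 + 10, 33 = 3·10 + 3, 10 = 3·3 + 1; back-substituting gives 1 = 23·43 − 13·76, so 43⁻¹ ≡ 23 (mod 76).
Then y ↦ 23(y − 61) is a two-sided inverse to g, so every y ∈ ℤ/76ℤ has a preimage.
Therefore g is bijective.
Since g is bijective, we compute g⁻¹(18): solve 43x + 61 ≡ 18 (mod 76), i.e. 43x ≡ 33 (mod 76).
Multiplying by 43⁻¹ = 23 gives x ≡ 23·33 = 759 = 9·76 + 75 ≡ 75 (mod 76).
Check: g(75) = 43·75 + 61 = 3286 = 43·76 + 18 ≡ 18 (mod 76).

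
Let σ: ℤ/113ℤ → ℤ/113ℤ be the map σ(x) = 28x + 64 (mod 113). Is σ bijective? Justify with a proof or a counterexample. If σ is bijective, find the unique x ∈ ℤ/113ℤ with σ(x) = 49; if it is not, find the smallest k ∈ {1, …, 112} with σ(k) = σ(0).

Suppose σ(s) = σ(t) in ℤ/113ℤ. Then 28s + 64 ≡ 28t + 64 (mod 113), so 28(s − t) ≡ 0 (mod 113).
Since gcd(28, 113) = 1, 28 is invertible modulo 113, therefore s − t ≡ 0 (mod 113), i.e. s = t.
We now compute 28⁻¹ mod 113 explicitly. Euclid's algorithm: 113 = 4·28 + 1; back-substituting gives 1 = 109·28 − 27·113, so 28⁻¹ ≡ 109 (mod 113).
For any y ∈ ℤ/113ℤ, x = 109(y − 64) mod 113 satisfies σ(x) = 28·109(y − 64) + 64 ≡ y (since 28·109 ≡ 1 mod 113). So every y has a preimage.
Thus σ is bijective.
Since σ is bijective, we find σ⁻¹(49): we need 28x ≡ 49 − 64 ≡ 98 (mod 113). Using 28⁻¹ = 109: x ≡ 109·98 = 10682 = 94·113 + 60, so x = 60.
Check: σ(60) = 28·60 + 64 = 1744 = 15·113 + 49 ≡ 49 (mod 113).

60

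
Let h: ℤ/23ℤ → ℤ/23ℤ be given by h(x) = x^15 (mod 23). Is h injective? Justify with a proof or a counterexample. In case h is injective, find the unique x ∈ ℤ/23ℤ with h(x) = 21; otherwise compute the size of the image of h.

Since 23 is prime, the nonzero elements of ℤ/23ℤ form a cyclic group of order 22.
As gcd(15, 22) = 1, raising to the 15th power is a bijection on this group: if a^15 ≡ b^15 then (ab^{−1})^15 = 1, and the only element of order dividing gcd(15, 22) = 1 is 1, so a = b.
With h(0) = 0 this makes h injective on all of ℤ/23ℤ, hence bijective (finite equal-size domain and codomain). In particular h is injective.
Since h is injective, we find the preimage of 21. The inverse of x ↦ x^15 on (ℤ/23ℤ)^× is x ↦ x^3, because 15·3 = 45 = 2·22 + 1 ≡ 1 (mod 22) and x^{22} = 1 for x ≠ 0 (Fermat). So h⁻¹(21) = 21^3 mod 23.
Repeated squaring mod 23: 21^1 ≡ 21, 21^2 ≡ 21² = 441 ≡ 4. Since 3 = 2 + 1, 21^3 ≡ 4·21: 4·21 = 84 ≡ 15. So 21^3 ≡ 15 (mod 23).
Hence h⁻¹(21) = 15.

15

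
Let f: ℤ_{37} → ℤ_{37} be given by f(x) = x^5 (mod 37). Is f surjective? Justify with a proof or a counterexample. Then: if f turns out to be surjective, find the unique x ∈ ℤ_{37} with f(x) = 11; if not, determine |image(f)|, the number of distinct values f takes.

Since 37 is prime, the nonzero elements of ℤ_{37} form a cyclic group of order 36.
As gcd(5, 36) = 1, raising to the 5th power is a bijection on this group: if s^5 ≡ t^5 then (st^{−1})^5 = 1, and the only element of order dividing gcd(5, 36) = 1 is 1, so s = t.
With f(0) = 0 this makes f injective on all of ℤ_{37}, hence bijective (finite equal-size domain and codomain). In particular f is surjective.
Since f is surjective, we find the preimage of 11. The inverse of x ↦ x^5 on (ℤ_{37})^× is x ↦ x^29, because 5·29 = 145 = 4·36 + 1 ≡ 1 (mod 36) and x^{36} = 1 for x ≠ 0 (Fermat). So f⁻¹(11) = 11^29 mod 37.
Repeated squaring mod 37: 11^1 ≡ 11, 11^2 ≡ 11² = 121 ≡ 10, 11^4 ≡ 10² = 100 ≡ 26, 11^8 ≡ 26² = 676 ≡ 10, 11^16 ≡ 10² = 100 ≡ 26. Since 29 = 16 + 8 + 4 + 1, 11^29 ≡ 26·10·26·11: 26·10 = 260 ≡ 1, then 1·26 = 26, then 26·11 = 286 ≡ 27. So 11^29 ≡ 27 (mod 37).
Hence f⁻¹(11) = 27.

27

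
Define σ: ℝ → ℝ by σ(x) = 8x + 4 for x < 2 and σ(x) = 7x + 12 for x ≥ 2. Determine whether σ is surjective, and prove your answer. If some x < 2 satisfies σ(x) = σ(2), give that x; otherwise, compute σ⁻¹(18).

Both pieces are strictly increasing (slopes 8 and 7), so each is injective on its own interval.
The left piece maps (−∞, 2) onto (−∞, 20); the right piece maps [2, ∞) onto [26, ∞).
The union (−∞, 20) ∪ [26, ∞) omits the interval between 20 and 26; in particular 20 has no preimage. So σ is not surjective.
Because the two images are disjoint, no x < 2 has σ(x) = σ(2), so we compute σ⁻¹(18): 18 lies in (−∞, 20), so solve 8x + 4 = 18: x = (18 − 4)/8 = 7/4.

7/4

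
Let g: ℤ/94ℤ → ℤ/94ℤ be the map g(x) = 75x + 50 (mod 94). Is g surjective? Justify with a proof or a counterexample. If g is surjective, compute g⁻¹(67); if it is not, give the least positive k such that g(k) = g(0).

9

Since gcd(75, 94) = 1, 75 is invertible modulo 94. Euclid's algorithm: 94 = 1·75 + 19, 75 = 3·19 + 18, 19 = 1·18 + 1; back-substituting gives 1 = 89·75 − 71·94, so 75⁻¹ ≡ 89 (mod 94).
Then y ↦ 89(y − 50) is a two-sided inverse to g, so every y ∈ ℤ/94ℤ has a preimage.
So g is surjective.
Since g is surjective, we compute g⁻¹(67): solve 75x + 50 ≡ 67 (mod 94), i.e. 75x ≡ 17 (mod 94).
Multiplying by 75⁻¹ = 89 gives x ≡ 89·17 = 1513 = 16·94 + 9 ≡ 9 (mod 94).
Check: g(9) = 75·9 + 50 = 725 = 7·94 + 67 ≡ 67 (mod 94).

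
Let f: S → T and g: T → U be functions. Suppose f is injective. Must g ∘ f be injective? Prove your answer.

No. Take S = T = U = {1, 2}, f = identity (injective), and g(x) = 1 for every x.
Then (g ∘ f)(1) = 1 = (g ∘ f)(2) with 1 ≠ 2, so g ∘ f is not injective.

not injective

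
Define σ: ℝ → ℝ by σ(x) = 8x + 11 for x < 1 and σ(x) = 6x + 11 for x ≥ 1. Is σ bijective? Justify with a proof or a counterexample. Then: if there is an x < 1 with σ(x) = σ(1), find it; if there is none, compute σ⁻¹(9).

Both pieces are strictly increasing (slopes 8 and 6), so each is injective on its own interval.
The left piece maps (−∞, 1) onto (−∞, 19); the right piece maps [1, ∞) onto [17, ∞).
These images overlap. In particular σ(1) = 17 (right piece), and solving 8x + 11 = 17 on the left piece gives x = 3/4 < 1.
So σ(3/4) = σ(1) with 3/4 ≠ 1, and σ is not injective, hence not bijective. This x = 3/4 is the requested value below 1.

3/4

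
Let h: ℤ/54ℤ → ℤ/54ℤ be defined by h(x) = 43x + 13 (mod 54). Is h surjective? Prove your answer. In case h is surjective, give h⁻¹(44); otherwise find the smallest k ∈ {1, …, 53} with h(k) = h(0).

7

Since gcd(43, 54) = 1, 43 is invertible modulo 54. Euclid's algorithm: 54 = 1·43 + 11, 43 = 3·11 + 10, 11 = 1·10 + 1; back-substituting gives 1 = 49·43 − 39·54, so 43⁻¹ ≡ 49 (mod 54).
Then y ↦ 49(y − 13) is a two-sided inverse to h, so every y ∈ ℤ/54ℤ has a preimage.
Hence h is surjective.
Since h is surjective, we find h⁻¹(44): we need 43x ≡ 44 − 13 ≡ 31 (mod 54). Using 43⁻¹ = 49: x ≡ 49·31 = 1519 = 28·54 + 7, so x = 7.
Check: h(7) = 43·7 + 13 = 314 = 5·54 + 44 ≡ 44 (mod 54).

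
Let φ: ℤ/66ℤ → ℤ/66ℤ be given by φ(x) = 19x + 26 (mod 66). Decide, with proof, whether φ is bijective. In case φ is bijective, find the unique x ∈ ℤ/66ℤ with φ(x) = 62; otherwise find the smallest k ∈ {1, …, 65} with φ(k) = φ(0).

54

Recall: injectivity means: for all s, t in the domain, φ(s) = φ(t) implies s = t.
Suppose φ(s) = φ(t) in ℤ/66ℤ. Then 19s + 26 ≡ 19t + 26 (mod 66), hence 19(s − t) ≡ 0 (mod 66).
Since gcd(19, 66) = 1, 19 is invertible modulo 66, thus s − t ≡ 0 (mod 66), i.e. s = t.
We now compute 19⁻¹ mod 66 explicitly. Euclid's algorithm: 66 = 3·19 + 9, 19 = 2·9 + 1; back-substituting gives 1 = 7·19 − 2·66, so 19⁻¹ ≡ 7 (mod 66).
For any y ∈ ℤ/66ℤ, x = 7(y − 26) mod 66 satisfies φ(x) = 19·7(y − 26) + 26 ≡ y (since 19·7 ≡ 1 mod 66). So every y has a preimage.
Hence φ is bijective.
Since φ is bijective, we find φ⁻¹(62): we need 19x ≡ 62 − 26 ≡ 36 (mod 66). Using 19⁻¹ = 7: x ≡ 7·36 = 252 = 3·66 + 54, so x = 54.
Check: φ(54) = 19·54 + 26 = 1052 = 15·66 + 62 ≡ 62 (mod 66).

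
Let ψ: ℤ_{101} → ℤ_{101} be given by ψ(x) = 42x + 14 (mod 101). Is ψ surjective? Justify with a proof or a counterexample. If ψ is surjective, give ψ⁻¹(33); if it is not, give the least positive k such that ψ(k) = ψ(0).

Recall that surjectivity means every element of the codomain has a preimage under ψ.
Since gcd(42, 101) = 1, 42 is invertible modulo 101. Euclid's algorithm: 101 = 2·42 + 17, 42 = 2·17 + 8, 17 = 2·8 + 1; back-substituting gives 1 = 89·42 − 37·101, so 42⁻¹ ≡ 89 (mod 101).
Then y ↦ 89(y − 14) is a two-sided inverse to ψ, so every y ∈ ℤ_{101} has a preimage.
Thus ψ is surjective.
Since ψ is surjective, we compute ψ⁻¹(33): solve 42x + 14 ≡ 33 (mod 101), i.e. 42x ≡ 19 (mod 101).
Multiplying by 42⁻¹ = 89 gives x ≡ 89·19 = 1691 = 16·101 + 75 ≡ 75 (mod 101).
Check: ψ(75) = 42·75 + 14 = 3164 = 31·101 + 33 ≡ 33 (mod 101).

75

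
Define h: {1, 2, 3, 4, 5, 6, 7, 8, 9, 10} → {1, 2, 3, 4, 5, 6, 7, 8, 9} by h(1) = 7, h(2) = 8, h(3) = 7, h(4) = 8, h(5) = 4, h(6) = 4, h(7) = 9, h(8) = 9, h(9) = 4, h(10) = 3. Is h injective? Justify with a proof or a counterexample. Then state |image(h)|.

5

h(1) = 7 = h(3) with 1 ≠ 3, so h is not injective.
The image of h is {3, 4, 7, 8, 9}, which has 5 elements.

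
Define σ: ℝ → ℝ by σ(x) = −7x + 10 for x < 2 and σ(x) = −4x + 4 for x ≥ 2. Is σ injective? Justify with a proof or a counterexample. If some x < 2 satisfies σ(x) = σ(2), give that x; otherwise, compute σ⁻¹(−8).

3

Both pieces are strictly decreasing (slopes −7 and −4), so each is injective on its own interval.
The left piece maps (−∞, 2) onto (−4, ∞); the right piece maps [2, ∞) onto (−∞, −4].
These images are disjoint, so no value is attained by both pieces. Therefore σ is injective.
Because the two images are disjoint, no x < 2 has σ(x) = σ(2), so we compute σ⁻¹(−8): −8 lies in (−∞, −4], so solve −4x + 4 = −8: x = (−8 − 4)/(−4) = 3.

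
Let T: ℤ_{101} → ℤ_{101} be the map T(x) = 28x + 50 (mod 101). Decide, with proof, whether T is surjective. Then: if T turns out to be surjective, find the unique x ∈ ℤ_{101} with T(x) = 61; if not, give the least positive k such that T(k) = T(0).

4

Recall that surjectivity means every element of the codomain has a preimage under T.
Since gcd(28, 101) = 1, 28 is invertible modulo 101. Euclid's algorithm: 101 = 3·28 + 17, 28 = 1·17 + 11, 17 = 1·11 + 6, 11 = 1·6 + 5, 6 = 1·5 + 1; back-substituting gives 1 = 83·28 − 23·101, so 28⁻¹ ≡ 83 (mod 101).
Then y ↦ 83(y − 50) is a two-sided inverse to T, so every y ∈ ℤ_{101} has a preimage.
Thus T is surjective.
Since T is surjective, we compute T⁻¹(61): solve 28x + 50 ≡ 61 (mod 101), i.e. 28x ≡ 11 (mod 101).
Multiplying by 28⁻¹ = 83 gives x ≡ 83·11 = 913 = 9·101 + 4 ≡ 4 (mod 101).
Check: T(4) = 28·4 + 50 = 162 = 1·101 + 61 ≡ 61 (mod 101).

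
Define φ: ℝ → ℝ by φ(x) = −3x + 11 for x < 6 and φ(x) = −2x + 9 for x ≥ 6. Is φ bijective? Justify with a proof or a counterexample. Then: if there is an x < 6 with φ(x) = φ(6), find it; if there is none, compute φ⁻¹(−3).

14/3

Both pieces are strictly decreasing (slopes −3 and −2), so each is injective on its own interval.
The left piece maps (−∞, 6) onto (−7, ∞); the right piece maps [6, ∞) onto (−∞, −3].
These images overlap. In particular φ(6) = −3 (right piece), and solving −3x + 11 = −3 on the left piece gives x = 14/3 < 6.
So φ(14/3) = φ(6) with 14/3 ≠ 6, and φ is not injective, hence not bijective. This x = 14/3 is the requested value below 6.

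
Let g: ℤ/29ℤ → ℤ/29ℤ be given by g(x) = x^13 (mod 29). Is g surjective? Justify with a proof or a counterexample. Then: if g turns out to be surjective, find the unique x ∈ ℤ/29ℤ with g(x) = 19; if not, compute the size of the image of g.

Since 29 is prime, the nonzero elements of ℤ/29ℤ form a cyclic group of order 28.
As gcd(13, 28) = 1, raising to the 13th power is a bijection on this group: if s^13 ≡ t^13 then (st^{−1})^13 = 1, and the only element of order dividing gcd(13, 28) = 1 is 1, so s = t.
With g(0) = 0 this makes g injective on all of ℤ/29ℤ, hence bijective (finite equal-size domain and codomain). In particular g is surjective.
Since g is surjective, we find the preimage of 19. The inverse of x ↦ x^13 on (ℤ/29ℤ)^× is x ↦ x^13, because 13·13 = 169 = 6·28 + 1 ≡ 1 (mod 28) and x^{28} = 1 for x ≠ 0 (Fermat). So g⁻¹(19) = 19^13 mod 29.
Repeated squaring mod 29: 19^1 ≡ 19, 19^2 ≡ 19² = 361 ≡ 13, 19^4 ≡ 13² = 169 ≡ 24, 19^8 ≡ 24² = 576 ≡ 25. Since 13 = 8 + 4 + 1, 19^13 ≡ 25·24·19: 25·24 = 600 ≡ 20, then 20·19 = 380 ≡ 3. So 19^13 ≡ 3 (mod 29).
Hence g⁻¹(19) = 3.

3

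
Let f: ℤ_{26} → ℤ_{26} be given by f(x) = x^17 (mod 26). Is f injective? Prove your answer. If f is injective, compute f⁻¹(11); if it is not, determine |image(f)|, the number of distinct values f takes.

Computing x^17 mod 26 for each x (by repeated squaring, reducing mod 26 at every step), the values f(0), f(1), …, f(25) are: 0, 1, 6, 9, 10, 5, 2, 11, 8, 3, 4, 7, 12, 13, 14, 19, 22, 23, 18, 15, 24, 21, 16, 17, 20, 25.
Every element of ℤ_{26} appears exactly once in this list, so f is a bijection, and in particular injective.
Since f is injective, we read off the preimage of 11 from the same table: f(7) = 11, so f⁻¹(11) = 7.

7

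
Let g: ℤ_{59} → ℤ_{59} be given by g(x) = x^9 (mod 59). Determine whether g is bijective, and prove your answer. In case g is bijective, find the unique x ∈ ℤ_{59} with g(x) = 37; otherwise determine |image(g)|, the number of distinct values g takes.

Since 59 is prime, the nonzero elements of ℤ_{59} form a cyclic group of order 58.
As gcd(9, 58) = 1, raising to the 9th power is a bijection on this group: if s^9 ≡ t^9 then (st^{−1})^9 = 1, and the only element of order dividing gcd(9, 58) = 1 is 1, so s = t.
With g(0) = 0 this makes g injective on all of ℤ_{59}, hence bijective (finite equal-size domain and codomain). In particular g is bijective.
Since g is bijective, we find the preimage of 37. The inverse of x ↦ x^9 on (ℤ_{59})^× is x ↦ x^13, because 9·13 = 117 = 2·58 + 1 ≡ 1 (mod 58) and x^{58} = 1 for x ≠ 0 (Fermat). So g⁻¹(37) = 37^13 mod 59.
Repeated squaring mod 59: 37^1 ≡ 37, 37^2 ≡ 37² = 1369 ≡ 12, 37^4 ≡ 12² = 144 ≡ 26, 37^8 ≡ 26² = 676 ≡ 27. Since 13 = 8 + 4 + 1, 37^13 ≡ 27·26·37: 27·26 = 702 ≡ 53, then 53·37 = 1961 ≡ 14. So 37^13 ≡ 14 (mod 59).
Hence g⁻¹(37) = 14.

14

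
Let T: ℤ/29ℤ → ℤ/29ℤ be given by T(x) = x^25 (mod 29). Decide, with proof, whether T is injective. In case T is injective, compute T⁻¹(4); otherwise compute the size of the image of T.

13

Since 29 is prime, the nonzero elements of ℤ/29ℤ form a cyclic group of order 28.
As gcd(25, 28) = 1, raising to the 25th power is a bijection on this group: if x_1^25 ≡ x_2^25 then (x_1x_2^{−1})^25 = 1, and the only element of order dividing gcd(25, 28) = 1 is 1, so x_1 = x_2.
With T(0) = 0 this makes T injective on all of ℤ/29ℤ, hence bijective (finite equal-size domain and codomain). In particular T is injective.
Since T is injective, we find the preimage of 4. The inverse of x ↦ x^25 on (ℤ/29ℤ)^× is x ↦ x^9, because 25·9 = 225 = 8·28 + 1 ≡ 1 (mod 28) and x^{28} = 1 for x ≠ 0 (Fermat). So T⁻¹(4) = 4^9 mod 29.
Repeated squaring mod 29: 4^1 ≡ 4, 4^2 ≡ 4² = 16, 4^4 ≡ 16² = 256 ≡ 24, 4^8 ≡ 24² = 576 ≡ 25. Since 9 = 8 + 1, 4^9 ≡ 25·4: 25·4 = 100 ≡ 13. So 4^9 ≡ 13 (mod 29).
Hence T⁻¹(4) = 13.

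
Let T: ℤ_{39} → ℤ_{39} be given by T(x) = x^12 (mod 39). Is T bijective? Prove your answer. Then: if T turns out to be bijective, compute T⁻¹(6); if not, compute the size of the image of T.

4

T(1) = 1^12 = 1.
T(2): Repeated squaring mod 39: 2^1 ≡ 2, 2^2 ≡ 2² = 4, 2^4 ≡ 4² = 16, 2^8 ≡ 16² = 256 ≡ 22. Since 12 = 8 + 4, 2^12 ≡ 22·16: 22·16 = 352 ≡ 1. So 2^12 ≡ 1 (mod 39).
So T(1) = T(2) = 1 while 1 ≠ 2, so T is not injective, hence not bijective.
Since T is not bijective, we determine |image(T)|. Computing x^12 mod 39 for each x (by repeated squaring, reducing mod 39 at every step), the values T(0), T(1), …, T(38) are: 0, 1, 1, 27, 1, 1, 27, 1, 1, 27, 1, 1, 27, 13, 1, 27, 1, 1, 27, 1, 1, 27, 1, 1, 27, 1, 13, 27, 1, 1, 27, 1, 1, 27, 1, 1, 27, 1, 1.
The distinct values are {0, 1, 13, 27}; there are 4 of them.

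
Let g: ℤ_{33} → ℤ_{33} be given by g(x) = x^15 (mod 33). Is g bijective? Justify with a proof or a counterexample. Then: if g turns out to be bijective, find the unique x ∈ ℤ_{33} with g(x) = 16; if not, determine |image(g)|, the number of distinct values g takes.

9

g(1) = 1^15 = 1.
g(4): Repeated squaring mod 33: 4^1 ≡ 4, 4^2 ≡ 4² = 16, 4^4 ≡ 16² = 256 ≡ 25, 4^8 ≡ 25² = 625 ≡ 31. Since 15 = 8 + 4 + 2 + 1, 4^15 ≡ 31·25·16·4: 31·25 = 775 ≡ 16, then 16·16 = 256 ≡ 25, then 25·4 = 100 ≡ 1. So 4^15 ≡ 1 (mod 33).
So g(1) = g(4) = 1 while 1 ≠ 4, so g is not injective, hence not bijective.
Since g is not bijective, we determine |image(g)|. Computing x^15 mod 33 for each x (by repeated squaring, reducing mod 33 at every step), the values g(0), g(1), …, g(32) are: 0, 1, 32, 12, 1, 23, 21, 10, 32, 12, 10, 11, 12, 10, 23, 12, 1, 32, 21, 10, 23, 21, 22, 23, 21, 1, 23, 12, 10, 32, 21, 1, 32.
The distinct values are {0, 1, 10, 11, 12, 21, 22, 23, 32}; there are 9 of them.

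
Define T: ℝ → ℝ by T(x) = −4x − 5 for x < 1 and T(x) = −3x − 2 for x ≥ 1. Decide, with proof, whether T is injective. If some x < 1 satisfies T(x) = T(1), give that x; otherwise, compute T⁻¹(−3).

Both pieces are strictly decreasing (slopes −4 and −3), so each is injective on its own interval.
The left piece maps (−∞, 1) onto (−9, ∞); the right piece maps [1, ∞) onto (−∞, −5].
These images overlap. In particular T(1) = −5 (right piece), and solving −4x − 5 = −5 on the left piece gives x = 0 < 1.
So T(0) = T(1) with 0 ≠ 1, and T is not injective. This x = 0 is the requested value below 1.

0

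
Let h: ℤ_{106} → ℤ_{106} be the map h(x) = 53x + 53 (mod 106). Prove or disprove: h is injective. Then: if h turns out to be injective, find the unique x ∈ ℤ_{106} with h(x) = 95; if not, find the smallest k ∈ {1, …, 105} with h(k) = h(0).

Recall: h is injective if h(s) = h(t) implies s = t.
We have gcd(53, 106) = 53 > 1. Taking s = 0 and t = 2: h(0) = 53 and h(2) = 53·2 + 53 = 159 ≡ 53 (mod 106).
So h(0) = h(2) while 0 ≠ 2, thus h is not injective.
Since h is not injective, we find the least positive k with h(k) = h(0): this means 53k ≡ 0 (mod 106), i.e. 106 ∣ 53k. Since gcd(53, 106) = 53, dividing through by 53 this holds exactly when 2 ∣ k.
The smallest positive such k is 2.

2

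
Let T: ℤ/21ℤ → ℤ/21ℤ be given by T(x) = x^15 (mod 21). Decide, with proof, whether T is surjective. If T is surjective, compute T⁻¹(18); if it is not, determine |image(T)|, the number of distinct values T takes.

T(1) = 1^15 = 1.
T(4): Repeated squaring mod 21: 4^1 ≡ 4, 4^2 ≡ 4² = 16, 4^4 ≡ 16² = 256 ≡ 4, 4^8 ≡ 4² = 16. Since 15 = 8 + 4 + 2 + 1, 4^15 ≡ 16·4·16·4: 16·4 = 64 ≡ 1, then 1·16 = 16, then 16·4 = 64 ≡ 1. So 4^15 ≡ 1 (mod 21).
So T(1) = T(4) = 1 while 1 ≠ 4, thus T is not injective.
A non-injective map from the 21-element set ℤ/21ℤ to itself takes at most 20 distinct values, so it cannot be surjective. Thus T is not surjective.
Since T is not surjective, we determine |image(T)|. Computing x^15 mod 21 for each x (by repeated squaring, reducing mod 21 at every step), the values T(0), T(1), …, T(20) are: 0, 1, 8, 6, 1, 20, 6, 7, 8, 15, 13, 8, 6, 13, 14, 15, 1, 20, 15, 13, 20.
The distinct values are {0, 1, 6, 7, 8, 13, 14, 15, 20}; there are 9 of them.

9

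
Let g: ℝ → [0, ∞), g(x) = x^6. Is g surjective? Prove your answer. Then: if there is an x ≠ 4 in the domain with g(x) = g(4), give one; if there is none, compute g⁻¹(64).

-4

For any y ∈ [0, ∞), x = y^{1/6} ∈ ℝ satisfies x^6 = y, so g is surjective.
For the follow-up, such an x exists: taking x = −4 ∈ ℝ gives g(−4) = 4096 = g(4) with −4 ≠ 4.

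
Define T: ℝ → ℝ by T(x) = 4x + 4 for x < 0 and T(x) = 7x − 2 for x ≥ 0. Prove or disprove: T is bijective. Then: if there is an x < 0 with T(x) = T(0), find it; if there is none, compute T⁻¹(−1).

Both pieces are strictly increasing (slopes 4 and 7), so each is injective on its own interval.
The left piece maps (−∞, 0) onto (−∞, 4); the right piece maps [0, ∞) onto [−2, ∞).
These images overlap. In particular T(0) = −2 (right piece), and solving 4x + 4 = −2 on the left piece gives x = −3/2 < 0.
So T(−3/2) = T(0) with −3/2 ≠ 0, and T is not injective, hence not bijective. This x = −3/2 is the requested value below 0.

-3/2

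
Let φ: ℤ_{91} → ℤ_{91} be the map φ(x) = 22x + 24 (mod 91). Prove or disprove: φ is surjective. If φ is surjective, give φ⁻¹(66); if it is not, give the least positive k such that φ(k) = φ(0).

35

Recall that surjectivity means every element of the codomain has a preimage under φ.
Since gcd(22, 91) = 1, 22 is invertible modulo 91. Euclid's algorithm: 91 = 4·22 + 3, 22 = 7·3 + 1; back-substituting gives 1 = 29·22 − 7·91, so 22⁻¹ ≡ 29 (mod 91).
Then y ↦ 29(y − 24) is a two-sided inverse to φ, so every y ∈ ℤ_{91} has a preimage.
Thus φ is surjective.
Since φ is surjective, we compute φ⁻¹(66): solve 22x + 24 ≡ 66 (mod 91), i.e. 22x ≡ 42 (mod 91).
Multiplying by 22⁻¹ = 29 gives x ≡ 29·42 = 1218 = 13·91 + 35 ≡ 35 (mod 91).
Check: φ(35) = 22·35 + 24 = 794 = 8·91 + 66 ≡ 66 (mod 91).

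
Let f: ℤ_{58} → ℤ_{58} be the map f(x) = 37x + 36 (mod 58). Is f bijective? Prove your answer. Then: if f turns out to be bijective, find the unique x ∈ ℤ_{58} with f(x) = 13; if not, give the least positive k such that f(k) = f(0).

If f(a) = f(b), then 37a ≡ 37b (mod 58). Because gcd(37, 58) = 1, we may cancel 37 to get a ≡ b (mod 58).
We now compute 37⁻¹ mod 58 explicitly. Euclid's algorithm: 58 = 1·37 + 21, 37 = 1·21 + 16, 21 = 1·16 + 5, 16 = 3·5 + 1; back-substituting gives 1 = 11·37 − 7·58, so 37⁻¹ ≡ 11 (mod 58).
Then y ↦ 11(y − 36) is a two-sided inverse to f, so every y ∈ ℤ_{58} has a preimage.
So f is bijective.
Since f is bijective, we compute f⁻¹(13): solve 37x + 36 ≡ 13 (mod 58), i.e. 37x ≡ 35 (mod 58).
Multiplying by 37⁻¹ = 11 gives x ≡ 11·35 = 385 = 6·58 + 37 ≡ 37 (mod 58).
Check: f(37) = 37·37 + 36 = 1405 = 24·58 + 13 ≡ 13 (mod 58).

37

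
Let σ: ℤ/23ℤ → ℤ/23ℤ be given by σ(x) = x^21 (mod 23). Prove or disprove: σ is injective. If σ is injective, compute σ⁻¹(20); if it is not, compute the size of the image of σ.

15

Since 23 is prime, the nonzero elements of ℤ/23ℤ form a cyclic group of order 22.
As gcd(21, 22) = 1, raising to the 21st power is a bijection on this group: if u^21 ≡ v^21 then (uv^{−1})^21 = 1, and the only element of order dividing gcd(21, 22) = 1 is 1, so u = v.
With σ(0) = 0 this makes σ injective on all of ℤ/23ℤ, hence bijective (finite equal-size domain and codomain). In particular σ is injective.
Since σ is injective, we find the preimage of 20. The inverse of x ↦ x^21 on (ℤ/23ℤ)^× is x ↦ x^21, because 21·21 = 441 = 20·22 + 1 ≡ 1 (mod 22) and x^{22} = 1 for x ≠ 0 (Fermat). So σ⁻¹(20) = 20^21 mod 23.
Repeated squaring mod 23: 20^1 ≡ 20, 20^2 ≡ 20² = 400 ≡ 9, 20^4 ≡ 9² = 81 ≡ 12, 20^8 ≡ 12² = 144 ≡ 6, 20^16 ≡ 6² = 36 ≡ 13. Since 21 = 16 + 4 + 1, 20^21 ≡ 13·12·20: 13·12 = 156 ≡ 18, then 18·20 = 360 ≡ 15. So 20^21 ≡ 15 (mod 23).
Hence σ⁻¹(20) = 15.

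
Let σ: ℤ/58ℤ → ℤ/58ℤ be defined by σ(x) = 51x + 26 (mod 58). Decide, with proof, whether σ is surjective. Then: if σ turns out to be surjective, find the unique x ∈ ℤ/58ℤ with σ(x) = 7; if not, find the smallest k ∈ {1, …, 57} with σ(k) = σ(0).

Recall: surjectivity means every element of the codomain has a preimage under σ.
Since gcd(51, 58) = 1, 51 is invertible modulo 58. Euclid's algorithm: 58 = 1·51 + 7, 51 = 7·7 + 2, 7 = 3·2 + 1; back-substituting gives 1 = 33·51 − 29·58, so 51⁻¹ ≡ 33 (mod 58).
For any y ∈ ℤ/58ℤ, x = 33(y − 26) mod 58 satisfies σ(x) = 51·33(y − 26) + 26 ≡ y (since 51·33 ≡ 1 mod 58). So every y has a preimage.
So σ is surjective.
Since σ is surjective, we compute σ⁻¹(7): solve 51x + 26 ≡ 7 (mod 58), i.e. 51x ≡ 39 (mod 58).
Multiplying by 51⁻¹ = 33 gives x ≡ 33·39 = 1287 = 22·58 + 11 ≡ 11 (mod 58).
Check: σ(11) = 51·11 + 26 = 587 = 10·58 + 7 ≡ 7 (mod 58).

11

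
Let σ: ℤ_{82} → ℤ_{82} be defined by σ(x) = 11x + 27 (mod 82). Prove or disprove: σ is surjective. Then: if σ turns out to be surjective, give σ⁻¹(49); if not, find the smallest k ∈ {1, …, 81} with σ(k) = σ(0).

Since gcd(11, 82) = 1, 11 is invertible modulo 82. Euclid's algorithm: 82 = 7·11 + 5, 11 = 2·5 + 1; back-substituting gives 1 = 15·11 − 2·82, so 11⁻¹ ≡ 15 (mod 82).
For any y ∈ ℤ_{82}, x = 15(y − 27) mod 82 satisfies σ(x) = 11·15(y − 27) + 27 ≡ y (since 11·15 ≡ 1 mod 82). So every y has a preimage.
Thus σ is surjective.
Since σ is surjective, we compute σ⁻¹(49): solve 11x + 27 ≡ 49 (mod 82), i.e. 11x ≡ 22 (mod 82).
Multiplying by 11⁻¹ = 15 gives x ≡ 15·22 = 330 = 4·82 + 2 ≡ 2 (mod 82).
Check: σ(2) = 11·2 + 27 = 49 ≡ 49 (mod 82).

2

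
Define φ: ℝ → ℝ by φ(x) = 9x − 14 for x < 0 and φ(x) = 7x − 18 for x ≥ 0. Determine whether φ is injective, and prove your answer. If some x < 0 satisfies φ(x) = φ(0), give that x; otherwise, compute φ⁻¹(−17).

Both pieces are strictly increasing (slopes 9 and 7), so each is injective on its own interval.
The left piece maps (−∞, 0) onto (−∞, −14); the right piece maps [0, ∞) onto [−18, ∞).
These images overlap. In particular φ(0) = −18 (right piece), and solving 9x − 14 = −18 on the left piece gives x = −4/9 < 0.
So φ(−4/9) = φ(0) with −4/9 ≠ 0, and φ is not injective. This x = −4/9 is the requested value below 0.

-4/9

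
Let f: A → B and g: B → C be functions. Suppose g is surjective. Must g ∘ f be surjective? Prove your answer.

No. Take A = {0}, B = C = {0, 1, 2, 3}, f(0) = 0, and g = identity (surjective).
Then (g ∘ f)(0) = 0, and 3 ∈ C has no preimage under g ∘ f, so g ∘ f is not surjective.

not surjective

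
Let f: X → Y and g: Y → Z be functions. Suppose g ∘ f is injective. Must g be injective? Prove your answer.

No. Take X = {1}, Y = {1, 2}, Z = {1, 2}, f(a) = a for each a ∈ X, and g(b) = 1 if b ∈ {1, 2} else g(b) = b.
Then g ∘ f = f is injective (X ⊂ Y and f is the inclusion), but g(1) = g(2) = 1 with 1 ≠ 2, so g is not injective.

not injective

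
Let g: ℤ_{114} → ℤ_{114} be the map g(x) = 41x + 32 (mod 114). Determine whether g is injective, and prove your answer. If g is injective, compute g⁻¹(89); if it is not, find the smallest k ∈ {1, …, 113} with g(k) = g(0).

Suppose g(a) = g(b) in ℤ_{114}. Then 41a + 32 ≡ 41b + 32 (mod 114), therefore 41(a − b) ≡ 0 (mod 114).
Since gcd(41, 114) = 1, 41 is invertible modulo 114, therefore a − b ≡ 0 (mod 114), i.e. a = b.
Therefore g is injective.
We now compute 41⁻¹ mod 114 explicitly. Euclid's algorithm: 114 = 2·41 + 32, 41 = 1·32 + 9, 32 = 3·9 + 5, 9 = 1·5 + 4, 5 = 1·4 + 1; back-substituting gives 1 = 89·41 − 32·114, so 41⁻¹ ≡ 89 (mod 114).
Since g is injective, we compute g⁻¹(89): solve 41x + 32 ≡ 89 (mod 114), i.e. 41x ≡ 57 (mod 114).
Multiplying by 41⁻¹ = 89 gives x ≡ 89·57 = 5073 = 44·114 + 57 ≡ 57 (mod 114).
Check: g(57) = 41·57 + 32 = 2369 = 20·114 + 89 ≡ 89 (mod 114).

57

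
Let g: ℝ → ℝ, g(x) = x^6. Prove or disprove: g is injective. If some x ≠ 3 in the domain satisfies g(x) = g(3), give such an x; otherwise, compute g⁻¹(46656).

-3

g(3) = 729 = (−3)^6 = g(−3) (since 6 is even), with 3 ≠ −3. So g is not injective.
For the follow-up, such an x exists: taking x = −3 ∈ ℝ gives g(−3) = 729 = g(3) with −3 ≠ 3.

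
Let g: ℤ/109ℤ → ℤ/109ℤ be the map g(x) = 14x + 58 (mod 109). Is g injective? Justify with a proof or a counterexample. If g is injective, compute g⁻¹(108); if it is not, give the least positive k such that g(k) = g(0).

97

If g(u) = g(v), then 14u ≡ 14v (mod 109). Because gcd(14, 109) = 1, we may cancel 14 to get u ≡ v (mod 109).
So g is injective.
We now compute 14⁻¹ mod 109 explicitly. Euclid's algorithm: 109 = 7·14 + 11, 14 = 1·11 + 3, 11 = 3·3 + 2, 3 = 1·2 + 1; back-substituting gives 1 = 39·14 − 5·109, so 14⁻¹ ≡ 39 (mod 109).
Since g is injective, we compute g⁻¹(108): solve 14x + 58 ≡ 108 (mod 109), i.e. 14x ≡ 50 (mod 109).
Multiplying by 14⁻¹ = 39 gives x ≡ 39·50 = 1950 = 17·109 + 97 ≡ 97 (mod 109).
Check: g(97) = 14·97 + 58 = 1416 = 12·109 + 108 ≡ 108 (mod 109).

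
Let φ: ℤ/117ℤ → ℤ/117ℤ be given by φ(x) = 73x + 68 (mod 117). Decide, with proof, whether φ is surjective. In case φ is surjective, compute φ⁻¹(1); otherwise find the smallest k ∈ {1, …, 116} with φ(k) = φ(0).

Since gcd(73, 117) = 1, 73 is invertible modulo 117. Euclid's algorithm: 117 = 1·73 + 44, 73 = 1·44 + 29, 44 = 1·29 + 15, 29 = 1·15 + 14, 15 = 1·14 + 1; back-substituting gives 1 = 109·73 − 68·117, so 73⁻¹ ≡ 109 (mod 117).
For any y ∈ ℤ/117ℤ, x = 109(y − 68) mod 117 satisfies φ(x) = 73·109(y − 68) + 68 ≡ y (since 73·109 ≡ 1 mod 117). So every y has a preimage.
Hence φ is surjective.
Since φ is surjective, we compute φ⁻¹(1): solve 73x + 68 ≡ 1 (mod 117), i.e. 73x ≡ 50 (mod 117).
Multiplying by 73⁻¹ = 109 gives x ≡ 109·50 = 5450 = 46·117 + 68 ≡ 68 (mod 117).
Check: φ(68) = 73·68 + 68 = 5032 = 43·117 + 1 ≡ 1 (mod 117).

68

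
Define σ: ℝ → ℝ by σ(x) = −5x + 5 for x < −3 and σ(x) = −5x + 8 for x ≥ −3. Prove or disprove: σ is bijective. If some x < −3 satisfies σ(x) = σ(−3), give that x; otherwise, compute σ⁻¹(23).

Both pieces are strictly decreasing (slopes −5 and −5), so each is injective on its own interval.
The left piece maps (−∞, −3) onto (20, ∞); the right piece maps [−3, ∞) onto (−∞, 23].
These images overlap. In particular σ(−3) = 23 (right piece), and solving −5x + 5 = 23 on the left piece gives x = −18/5 < −3.
So σ(−18/5) = σ(−3) with −18/5 ≠ −3, and σ is not injective, hence not bijective. This x = −18/5 is the requested value below −3.

-18/5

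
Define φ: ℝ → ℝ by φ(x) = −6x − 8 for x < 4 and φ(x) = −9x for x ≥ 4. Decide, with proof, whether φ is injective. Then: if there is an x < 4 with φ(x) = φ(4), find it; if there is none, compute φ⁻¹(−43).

43/9

Both pieces are strictly decreasing (slopes −6 and −9), so each is injective on its own interval.
The left piece maps (−∞, 4) onto (−32, ∞); the right piece maps [4, ∞) onto (−∞, −36].
These images are disjoint, so no value is attained by both pieces. Thus φ is injective.
Because the two images are disjoint, no x < 4 has φ(x) = φ(4), so we compute φ⁻¹(−43): −43 lies in (−∞, −36], so solve −9x = −43: x = (−43 − 0)/(−9) = 43/9.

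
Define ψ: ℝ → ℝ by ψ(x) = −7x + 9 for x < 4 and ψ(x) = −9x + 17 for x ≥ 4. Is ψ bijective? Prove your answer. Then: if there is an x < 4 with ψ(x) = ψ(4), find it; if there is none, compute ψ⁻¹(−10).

Both pieces are strictly decreasing (slopes −7 and −9), so each is injective on its own interval.
The left piece maps (−∞, 4) onto (−19, ∞); the right piece maps [4, ∞) onto (−∞, −19].
Since −19 = −19, the images partition ℝ: ψ is injective and surjective, hence bijective.
Because the two images are disjoint, no x < 4 has ψ(x) = ψ(4), so we compute ψ⁻¹(−10): −10 lies in (−19, ∞), so solve −7x + 9 = −10: x = (−10 − 9)/(−7) = 19/7.

19/7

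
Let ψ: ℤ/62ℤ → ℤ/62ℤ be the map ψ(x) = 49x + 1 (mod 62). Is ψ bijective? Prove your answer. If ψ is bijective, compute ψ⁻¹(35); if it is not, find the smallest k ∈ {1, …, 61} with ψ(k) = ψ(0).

26

By definition, injectivity means: for all x_1, x_2 in the domain, ψ(x_1) = ψ(x_2) implies x_1 = x_2.
Suppose ψ(x_1) = ψ(x_2) in ℤ/62ℤ. Then 49x_1 + 1 ≡ 49x_2 + 1 (mod 62), therefore 49(x_1 − x_2) ≡ 0 (mod 62).
Since gcd(49, 62) = 1, 49 is invertible modulo 62, hence x_1 − x_2 ≡ 0 (mod 62), i.e. x_1 = x_2.
We now compute 49⁻¹ mod 62 explicitly. Euclid's algorithm: 62 = 1·49 + 13, 49 = 3·13 + 10, 13 = 1·10 + 3, 10 = 3·3 + 1; back-substituting gives 1 = 19·49 − 15·62, so 49⁻¹ ≡ 19 (mod 62).
Then y ↦ 19(y − 1) is a two-sided inverse to ψ, so every y ∈ ℤ/62ℤ has a preimage.
Therefore ψ is bijective.
Since ψ is bijective, we find ψ⁻¹(35): we need 49x ≡ 35 − 1 ≡ 34 (mod 62). Using 49⁻¹ = 19: x ≡ 19·34 = 646 = 10·62 + 26, so x = 26.
Check: ψ(26) = 49·26 + 1 = 1275 = 20·62 + 35 ≡ 35 (mod 62).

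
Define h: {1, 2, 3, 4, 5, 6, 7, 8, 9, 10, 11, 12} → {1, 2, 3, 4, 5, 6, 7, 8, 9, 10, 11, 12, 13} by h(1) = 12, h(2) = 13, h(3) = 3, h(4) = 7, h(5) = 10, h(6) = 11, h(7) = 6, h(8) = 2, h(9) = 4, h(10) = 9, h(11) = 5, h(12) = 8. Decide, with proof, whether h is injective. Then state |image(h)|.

12

The values h(1), …, h(12) are 12, 13, 3, 7, 10, 11, 6, 2, 4, 9, 5, 8 — all distinct.
So h(a) = h(b) only when a = b, and h is injective.
The image of h is {2, 3, 4, 5, 6, 7, 8, 9, 10, 11, 12, 13}, which has 12 elements.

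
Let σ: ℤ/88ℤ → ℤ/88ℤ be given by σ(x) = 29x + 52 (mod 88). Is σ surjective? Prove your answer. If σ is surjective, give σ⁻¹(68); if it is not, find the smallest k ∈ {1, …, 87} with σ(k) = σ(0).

Recall that σ is surjective if every y in the codomain equals σ(x) for some x in the domain.
Since gcd(29, 88) = 1, 29 is invertible modulo 88. Euclid's algorithm: 88 = 3·29 + 1; back-substituting gives 1 = 85·29 − 28·88, so 29⁻¹ ≡ 85 (mod 88).
Then y ↦ 85(y − 52) is a two-sided inverse to σ, so every y ∈ ℤ/88ℤ has a preimage.
Therefore σ is surjective.
Since σ is surjective, we find σ⁻¹(68): we need 29x ≡ 68 − 52 ≡ 16 (mod 88). Using 29⁻¹ = 85: x ≡ 85·16 = 1360 = 15·88 + 40, so x = 40.
Check: σ(40) = 29·40 + 52 = 1212 = 13·88 + 68 ≡ 68 (mod 88).

40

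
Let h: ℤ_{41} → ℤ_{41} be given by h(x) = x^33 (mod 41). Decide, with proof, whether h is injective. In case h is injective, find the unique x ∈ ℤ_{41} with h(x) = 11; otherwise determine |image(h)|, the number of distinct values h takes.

Since 41 is prime, the nonzero elements of ℤ_{41} form a cyclic group of order 40.
As gcd(33, 40) = 1, raising to the 33rd power is a bijection on this group: if u^33 ≡ v^33 then (uv^{−1})^33 = 1, and the only element of order dividing gcd(33, 40) = 1 is 1, so u = v.
With h(0) = 0 this makes h injective on all of ℤ_{41}, hence bijective (finite equal-size domain and codomain). In particular h is injective.
Since h is injective, we find the preimage of 11. The inverse of x ↦ x^33 on (ℤ_{41})^× is x ↦ x^17, because 33·17 = 561 = 14·40 + 1 ≡ 1 (mod 40) and x^{40} = 1 for x ≠ 0 (Fermat). So h⁻¹(11) = 11^17 mod 41.
Repeated squaring mod 41: 11^1 ≡ 11, 11^2 ≡ 11² = 121 ≡ 39, 11^4 ≡ 39² = 1521 ≡ 4, 11^8 ≡ 4² = 16, 11^16 ≡ 16² = 256 ≡ 10. Since 17 = 16 + 1, 11^17 ≡ 10·11: 10·11 = 110 ≡ 28. So 11^17 ≡ 28 (mod 41).
Hence h⁻¹(11) = 28.

28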